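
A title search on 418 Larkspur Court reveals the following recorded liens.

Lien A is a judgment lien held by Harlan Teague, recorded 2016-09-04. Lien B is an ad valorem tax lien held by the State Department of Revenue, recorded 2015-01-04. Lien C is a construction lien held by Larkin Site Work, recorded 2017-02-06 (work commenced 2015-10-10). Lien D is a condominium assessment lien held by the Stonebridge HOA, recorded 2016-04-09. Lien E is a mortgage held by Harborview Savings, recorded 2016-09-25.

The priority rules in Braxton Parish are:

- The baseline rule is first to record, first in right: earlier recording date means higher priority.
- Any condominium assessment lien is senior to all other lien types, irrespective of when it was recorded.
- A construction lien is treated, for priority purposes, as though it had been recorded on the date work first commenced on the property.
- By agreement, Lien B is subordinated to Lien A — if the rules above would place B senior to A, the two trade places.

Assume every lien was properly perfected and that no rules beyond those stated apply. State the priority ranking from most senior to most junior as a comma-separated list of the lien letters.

Adjusting effective dates: C relates back to 2015-10-10 (work commenced).
As a condominium assessment lien, D is senior to every other lien.
Ordering the rest by effective date: B (2015-01-04), C (2015-10-10), A (2016-09-04), E (2016-09-25).
B would otherwise be senior to A, so under the subordination agreement B and A exchange positions.

D, A, C, B, E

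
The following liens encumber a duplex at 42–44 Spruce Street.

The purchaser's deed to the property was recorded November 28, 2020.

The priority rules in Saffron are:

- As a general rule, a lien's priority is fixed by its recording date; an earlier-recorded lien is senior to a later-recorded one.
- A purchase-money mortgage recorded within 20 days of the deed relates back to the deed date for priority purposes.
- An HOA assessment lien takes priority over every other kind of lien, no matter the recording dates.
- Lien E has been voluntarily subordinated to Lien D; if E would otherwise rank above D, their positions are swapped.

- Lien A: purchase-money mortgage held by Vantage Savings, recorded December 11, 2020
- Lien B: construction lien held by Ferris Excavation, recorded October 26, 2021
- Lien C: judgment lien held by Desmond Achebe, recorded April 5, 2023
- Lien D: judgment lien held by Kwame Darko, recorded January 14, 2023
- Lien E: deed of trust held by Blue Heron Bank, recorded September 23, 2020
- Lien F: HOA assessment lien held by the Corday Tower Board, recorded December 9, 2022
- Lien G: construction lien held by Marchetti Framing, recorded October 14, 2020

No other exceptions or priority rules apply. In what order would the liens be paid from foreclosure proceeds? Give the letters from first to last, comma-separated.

First, effective dates: A was recorded within the 20-day window, so its effective date is the deed date November 28, 2020.
F is an HOA assessment lien, so it outranks all other liens regardless of date.
Among the remaining liens, by effective date: E (September 23, 2020), G (October 14, 2020), A (November 28, 2020), B (October 26, 2021), D (January 14, 2023), C (April 5, 2023).
E is senior to D before the subordination, so the two trade places.

F, D, G, A, B, E, C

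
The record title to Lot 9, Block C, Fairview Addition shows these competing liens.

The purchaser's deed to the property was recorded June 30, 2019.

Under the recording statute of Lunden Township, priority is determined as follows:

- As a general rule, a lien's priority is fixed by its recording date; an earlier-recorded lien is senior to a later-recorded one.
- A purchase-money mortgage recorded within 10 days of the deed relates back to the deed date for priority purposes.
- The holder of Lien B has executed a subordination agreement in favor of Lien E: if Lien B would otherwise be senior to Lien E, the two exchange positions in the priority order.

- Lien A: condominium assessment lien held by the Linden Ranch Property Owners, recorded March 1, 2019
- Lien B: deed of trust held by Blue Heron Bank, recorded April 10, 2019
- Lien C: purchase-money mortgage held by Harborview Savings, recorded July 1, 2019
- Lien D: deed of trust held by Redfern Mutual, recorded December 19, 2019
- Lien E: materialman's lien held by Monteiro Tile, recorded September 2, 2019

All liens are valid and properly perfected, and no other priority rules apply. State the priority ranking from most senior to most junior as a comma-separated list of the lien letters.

A, E, C, B, D

Effective dates: C relates back to the deed date June 30, 2019.
By effective date: A (March 1, 2019), B (April 10, 2019), C (June 30, 2019), E (September 2, 2019), D (December 19, 2019).
Because B would otherwise rank above E, the subordination swaps them.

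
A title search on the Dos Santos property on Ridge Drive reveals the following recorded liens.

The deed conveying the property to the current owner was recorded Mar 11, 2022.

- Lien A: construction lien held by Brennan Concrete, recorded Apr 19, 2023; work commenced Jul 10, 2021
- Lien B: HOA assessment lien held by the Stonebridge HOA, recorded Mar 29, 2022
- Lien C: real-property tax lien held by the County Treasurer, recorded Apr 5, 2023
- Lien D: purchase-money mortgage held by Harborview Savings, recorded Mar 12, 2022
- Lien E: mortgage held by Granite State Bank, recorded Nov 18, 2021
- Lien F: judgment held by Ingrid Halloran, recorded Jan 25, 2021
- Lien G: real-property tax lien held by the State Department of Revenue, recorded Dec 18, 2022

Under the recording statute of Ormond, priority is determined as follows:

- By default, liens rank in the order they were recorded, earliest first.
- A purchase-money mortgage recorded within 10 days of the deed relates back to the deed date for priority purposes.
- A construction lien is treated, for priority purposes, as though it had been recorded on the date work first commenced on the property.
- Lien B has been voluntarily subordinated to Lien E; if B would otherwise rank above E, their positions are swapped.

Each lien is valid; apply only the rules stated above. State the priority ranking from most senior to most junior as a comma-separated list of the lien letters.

Effective dates: A relates back to Jul 10, 2021 (work commenced); D was recorded within the 10-day window, so its effective date is the deed date Mar 11, 2022.
By effective date, earliest first: F (Jan 25, 2021), A (Jul 10, 2021), E (Nov 18, 2021), D (Mar 11, 2022), B (Mar 29, 2022), G (Dec 18, 2022), C (Apr 5, 2023).
Since B is not senior to E, the subordination leaves the order unchanged.

F, A, E, D, B, G, C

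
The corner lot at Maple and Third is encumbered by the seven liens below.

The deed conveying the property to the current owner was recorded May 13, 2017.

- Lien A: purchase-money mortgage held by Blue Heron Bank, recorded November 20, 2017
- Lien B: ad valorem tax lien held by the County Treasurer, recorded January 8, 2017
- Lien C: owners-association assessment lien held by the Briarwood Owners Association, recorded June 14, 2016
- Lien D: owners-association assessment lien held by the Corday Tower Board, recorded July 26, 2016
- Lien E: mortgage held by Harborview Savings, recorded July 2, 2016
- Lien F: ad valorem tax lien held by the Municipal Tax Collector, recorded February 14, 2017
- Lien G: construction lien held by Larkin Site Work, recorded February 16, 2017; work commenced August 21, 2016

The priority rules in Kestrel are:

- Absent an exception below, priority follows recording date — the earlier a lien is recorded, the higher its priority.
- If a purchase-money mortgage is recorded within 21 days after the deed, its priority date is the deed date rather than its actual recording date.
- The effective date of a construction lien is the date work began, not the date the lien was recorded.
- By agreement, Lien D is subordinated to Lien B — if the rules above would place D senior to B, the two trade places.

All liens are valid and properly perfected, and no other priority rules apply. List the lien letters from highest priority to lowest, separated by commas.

C, E, B, G, D, F, A

Effective dates after the stated exceptions: A was recorded 191 days after the deed — beyond 21 days — so no relation-back applies; G's effective date is August 21, 2016, when work began.
Ordering by effective date: C (June 14, 2016), E (July 2, 2016), D (July 26, 2016), G (August 21, 2016), B (January 8, 2017), F (February 14, 2017), A (November 20, 2017).
D is senior to B before the subordination, so the two trade places.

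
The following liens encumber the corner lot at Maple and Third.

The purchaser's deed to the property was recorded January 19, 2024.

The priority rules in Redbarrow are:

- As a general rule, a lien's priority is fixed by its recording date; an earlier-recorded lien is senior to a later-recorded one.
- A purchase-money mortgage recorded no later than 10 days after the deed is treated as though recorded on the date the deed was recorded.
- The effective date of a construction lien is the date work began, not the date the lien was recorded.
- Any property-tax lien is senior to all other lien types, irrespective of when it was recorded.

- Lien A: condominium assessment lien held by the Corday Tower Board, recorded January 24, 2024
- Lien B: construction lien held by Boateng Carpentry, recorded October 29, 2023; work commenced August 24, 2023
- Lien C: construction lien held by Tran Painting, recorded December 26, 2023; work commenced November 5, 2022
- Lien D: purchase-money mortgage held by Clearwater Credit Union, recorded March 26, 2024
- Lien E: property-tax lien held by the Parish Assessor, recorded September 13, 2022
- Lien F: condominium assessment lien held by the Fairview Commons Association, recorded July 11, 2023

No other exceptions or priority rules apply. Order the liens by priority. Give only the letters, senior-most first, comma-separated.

E, C, F, B, A, D

First, effective dates: B's effective date is August 24, 2023, when work began; C relates back to November 5, 2022 (work commenced); D was recorded 67 days after the deed — beyond 10 days — so no relation-back applies.
E, as a property-tax lien, has superpriority and ranks first.
The other liens, earliest effective date first: C (November 5, 2022), F (July 11, 2023), B (August 24, 2023), A (January 24, 2024), D (March 26, 2024).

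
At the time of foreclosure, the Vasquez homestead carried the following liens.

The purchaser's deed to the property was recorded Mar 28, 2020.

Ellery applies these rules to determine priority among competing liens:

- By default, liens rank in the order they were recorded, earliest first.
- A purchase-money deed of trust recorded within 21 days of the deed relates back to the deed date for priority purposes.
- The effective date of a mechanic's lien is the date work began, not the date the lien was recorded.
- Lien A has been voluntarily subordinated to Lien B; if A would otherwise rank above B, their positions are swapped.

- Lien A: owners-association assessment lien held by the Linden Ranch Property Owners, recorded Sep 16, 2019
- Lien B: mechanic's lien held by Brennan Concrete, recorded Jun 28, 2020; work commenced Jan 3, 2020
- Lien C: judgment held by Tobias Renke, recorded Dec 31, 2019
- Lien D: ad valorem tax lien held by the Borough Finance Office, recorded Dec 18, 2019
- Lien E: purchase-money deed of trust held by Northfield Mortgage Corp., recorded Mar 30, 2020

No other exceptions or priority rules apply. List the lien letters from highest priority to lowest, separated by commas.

B, D, C, A, E

Effective dates: B is treated as recorded Jan 3, 2020, the work-commencement date; E's effective date is the deed date, Mar 28, 2020.
By effective date: A (Sep 16, 2019), D (Dec 18, 2019), C (Dec 31, 2019), B (Jan 3, 2020), E (Mar 28, 2020).
The subordination applies — A was senior to B — so A and B swap.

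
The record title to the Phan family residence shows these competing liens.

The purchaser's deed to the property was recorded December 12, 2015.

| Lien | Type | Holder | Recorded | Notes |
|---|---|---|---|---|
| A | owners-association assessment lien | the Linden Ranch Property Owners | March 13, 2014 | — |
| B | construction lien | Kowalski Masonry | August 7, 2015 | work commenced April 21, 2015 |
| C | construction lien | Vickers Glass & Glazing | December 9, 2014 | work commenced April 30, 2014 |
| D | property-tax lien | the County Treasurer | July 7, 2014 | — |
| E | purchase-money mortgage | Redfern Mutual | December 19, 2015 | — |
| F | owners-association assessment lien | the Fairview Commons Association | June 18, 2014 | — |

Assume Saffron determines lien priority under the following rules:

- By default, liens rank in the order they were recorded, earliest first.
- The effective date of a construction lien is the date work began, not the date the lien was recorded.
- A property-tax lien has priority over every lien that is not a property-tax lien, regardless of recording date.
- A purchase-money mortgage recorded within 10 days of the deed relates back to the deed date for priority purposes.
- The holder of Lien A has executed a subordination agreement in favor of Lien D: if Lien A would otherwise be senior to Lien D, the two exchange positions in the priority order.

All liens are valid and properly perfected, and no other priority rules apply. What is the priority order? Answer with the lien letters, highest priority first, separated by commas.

D, A, C, F, B, E

Effective dates after the stated exceptions: B's effective date is April 21, 2015, when work began; C is treated as recorded April 30, 2014, the work-commencement date; E's effective date is the deed date, December 12, 2015.
D is a property-tax lien and takes priority over every other lien.
Among the remaining liens, by effective date: A (March 13, 2014), C (April 30, 2014), F (June 18, 2014), B (April 21, 2015), E (December 12, 2015).
A already ranks below D; the subordination has no effect.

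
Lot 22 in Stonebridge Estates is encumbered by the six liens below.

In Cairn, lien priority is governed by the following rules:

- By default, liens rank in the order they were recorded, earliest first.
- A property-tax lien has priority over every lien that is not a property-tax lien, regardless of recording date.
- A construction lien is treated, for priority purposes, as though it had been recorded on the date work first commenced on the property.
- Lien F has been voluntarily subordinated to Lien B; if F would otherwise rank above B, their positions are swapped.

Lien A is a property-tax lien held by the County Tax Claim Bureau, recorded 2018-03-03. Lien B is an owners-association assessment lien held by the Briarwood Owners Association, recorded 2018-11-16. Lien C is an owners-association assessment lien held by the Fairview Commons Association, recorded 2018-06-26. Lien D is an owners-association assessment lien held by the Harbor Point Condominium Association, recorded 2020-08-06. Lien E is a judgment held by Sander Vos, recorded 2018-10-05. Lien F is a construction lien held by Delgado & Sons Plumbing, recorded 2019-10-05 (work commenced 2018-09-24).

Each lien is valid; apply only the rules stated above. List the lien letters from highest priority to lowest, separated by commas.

A, C, B, E, F, D

Adjusting effective dates: F is treated as recorded 2018-09-24, the work-commencement date.
A is a property-tax lien, so it outranks all other liens regardless of date.
Ordering the rest by effective date: C (2018-06-26), F (2018-09-24), E (2018-10-05), B (2018-11-16), D (2020-08-06).
Because F would otherwise rank above B, the subordination swaps them.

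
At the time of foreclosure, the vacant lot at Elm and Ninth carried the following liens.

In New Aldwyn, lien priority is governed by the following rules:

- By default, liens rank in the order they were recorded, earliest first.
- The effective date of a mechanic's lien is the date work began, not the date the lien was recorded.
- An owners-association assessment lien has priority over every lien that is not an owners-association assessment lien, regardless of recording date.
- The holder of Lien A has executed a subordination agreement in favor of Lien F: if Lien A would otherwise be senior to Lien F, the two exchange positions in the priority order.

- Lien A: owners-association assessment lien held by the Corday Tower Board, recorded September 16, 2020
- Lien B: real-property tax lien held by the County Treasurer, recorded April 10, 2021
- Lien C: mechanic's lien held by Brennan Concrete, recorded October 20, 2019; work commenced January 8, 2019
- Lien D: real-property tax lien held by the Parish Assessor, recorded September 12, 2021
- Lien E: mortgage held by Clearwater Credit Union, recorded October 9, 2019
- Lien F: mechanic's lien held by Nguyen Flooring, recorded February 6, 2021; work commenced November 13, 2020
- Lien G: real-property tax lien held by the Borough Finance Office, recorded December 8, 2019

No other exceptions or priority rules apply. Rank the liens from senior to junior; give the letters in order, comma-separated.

F, C, E, G, A, B, D

Adjusting effective dates: C relates back to January 8, 2019 (work commenced); F's effective date is November 13, 2020, when work began.
A is an owners-association assessment lien, so it outranks all other liens regardless of date.
The other liens, earliest effective date first: C (January 8, 2019), E (October 9, 2019), G (December 8, 2019), F (November 13, 2020), B (April 10, 2021), D (September 12, 2021).
A is senior to F before the subordination, so the two trade places.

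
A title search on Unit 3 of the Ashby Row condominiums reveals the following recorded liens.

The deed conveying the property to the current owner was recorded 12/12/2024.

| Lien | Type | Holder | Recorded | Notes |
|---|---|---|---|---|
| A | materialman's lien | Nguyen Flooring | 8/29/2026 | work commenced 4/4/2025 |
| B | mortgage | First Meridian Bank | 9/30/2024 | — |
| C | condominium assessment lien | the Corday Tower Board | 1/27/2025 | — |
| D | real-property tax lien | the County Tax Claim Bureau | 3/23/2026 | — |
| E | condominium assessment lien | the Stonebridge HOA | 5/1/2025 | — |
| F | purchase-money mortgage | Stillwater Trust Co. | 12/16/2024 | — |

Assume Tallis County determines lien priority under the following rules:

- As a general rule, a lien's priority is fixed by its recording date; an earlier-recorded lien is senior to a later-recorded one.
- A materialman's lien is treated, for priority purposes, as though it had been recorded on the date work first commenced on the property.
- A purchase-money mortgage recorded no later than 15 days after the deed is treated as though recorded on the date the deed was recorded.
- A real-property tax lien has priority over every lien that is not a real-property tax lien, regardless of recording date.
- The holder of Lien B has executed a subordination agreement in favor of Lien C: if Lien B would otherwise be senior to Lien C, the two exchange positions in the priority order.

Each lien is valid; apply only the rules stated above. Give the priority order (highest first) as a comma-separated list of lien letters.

D, C, F, B, A, E

First, effective dates: A's effective date is 4/4/2025, when work began; F relates back to the deed date 12/12/2024.
D is a real-property tax lien, so it outranks all other liens regardless of date.
The other liens, earliest effective date first: B (9/30/2024), F (12/12/2024), C (1/27/2025), A (4/4/2025), E (5/1/2025).
B is senior to C before the subordination, so the two trade places.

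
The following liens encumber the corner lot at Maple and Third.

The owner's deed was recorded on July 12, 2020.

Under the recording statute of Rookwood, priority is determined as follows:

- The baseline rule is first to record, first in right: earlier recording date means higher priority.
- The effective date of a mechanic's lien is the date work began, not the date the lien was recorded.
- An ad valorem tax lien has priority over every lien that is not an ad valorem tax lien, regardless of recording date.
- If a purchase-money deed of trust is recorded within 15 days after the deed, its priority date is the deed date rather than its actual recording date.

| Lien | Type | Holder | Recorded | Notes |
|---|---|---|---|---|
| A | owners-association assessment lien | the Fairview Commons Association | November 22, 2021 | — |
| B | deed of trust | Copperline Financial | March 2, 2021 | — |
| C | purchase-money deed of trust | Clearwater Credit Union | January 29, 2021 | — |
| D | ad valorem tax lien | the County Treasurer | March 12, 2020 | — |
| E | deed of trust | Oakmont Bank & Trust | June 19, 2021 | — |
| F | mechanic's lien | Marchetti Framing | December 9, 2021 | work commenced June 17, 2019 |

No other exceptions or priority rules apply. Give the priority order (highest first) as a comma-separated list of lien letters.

D, F, C, B, E, A

Effective dates after the stated exceptions: C was recorded 201 days after the deed — beyond 15 days — so no relation-back applies; F is treated as recorded June 17, 2019, the work-commencement date.
D is an ad valorem tax lien, so it outranks all other liens regardless of date.
Remaining liens by effective date: F (June 17, 2019), C (January 29, 2021), B (March 2, 2021), E (June 19, 2021), A (November 22, 2021).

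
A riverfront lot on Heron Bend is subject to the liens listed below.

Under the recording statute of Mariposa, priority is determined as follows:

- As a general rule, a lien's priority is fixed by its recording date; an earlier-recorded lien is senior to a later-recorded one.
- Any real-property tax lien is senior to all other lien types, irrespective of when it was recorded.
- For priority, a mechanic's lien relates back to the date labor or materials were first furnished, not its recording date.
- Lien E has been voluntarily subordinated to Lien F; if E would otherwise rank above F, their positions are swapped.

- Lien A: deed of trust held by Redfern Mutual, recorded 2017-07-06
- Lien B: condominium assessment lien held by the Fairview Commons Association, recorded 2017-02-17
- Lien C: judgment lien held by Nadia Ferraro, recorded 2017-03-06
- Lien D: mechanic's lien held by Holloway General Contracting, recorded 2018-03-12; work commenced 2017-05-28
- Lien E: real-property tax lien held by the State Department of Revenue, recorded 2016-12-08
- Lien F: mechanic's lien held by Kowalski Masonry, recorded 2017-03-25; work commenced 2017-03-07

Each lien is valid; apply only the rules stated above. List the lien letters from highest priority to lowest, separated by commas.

First, effective dates: D is treated as recorded 2017-05-28, the work-commencement date; F relates back to 2017-03-07 (work commenced).
As a real-property tax lien, E is senior to every other lien.
Remaining liens by effective date: B (2017-02-17), C (2017-03-06), F (2017-03-07), D (2017-05-28), A (2017-07-06).
Because E would otherwise rank above F, the subordination swaps them.

F, B, C, E, D, A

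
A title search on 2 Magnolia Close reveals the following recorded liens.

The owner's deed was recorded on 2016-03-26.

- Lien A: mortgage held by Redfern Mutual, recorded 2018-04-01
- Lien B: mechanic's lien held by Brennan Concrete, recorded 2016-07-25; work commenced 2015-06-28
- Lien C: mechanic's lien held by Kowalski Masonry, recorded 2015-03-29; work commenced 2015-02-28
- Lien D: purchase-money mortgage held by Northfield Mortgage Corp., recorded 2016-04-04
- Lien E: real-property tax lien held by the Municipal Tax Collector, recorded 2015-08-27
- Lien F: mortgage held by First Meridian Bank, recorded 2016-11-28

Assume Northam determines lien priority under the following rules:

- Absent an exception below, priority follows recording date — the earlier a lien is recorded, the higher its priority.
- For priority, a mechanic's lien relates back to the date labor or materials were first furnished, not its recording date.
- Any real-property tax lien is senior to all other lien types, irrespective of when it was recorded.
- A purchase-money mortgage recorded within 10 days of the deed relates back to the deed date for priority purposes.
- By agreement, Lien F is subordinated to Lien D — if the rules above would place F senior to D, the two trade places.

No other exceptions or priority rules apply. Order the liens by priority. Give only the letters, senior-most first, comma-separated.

E, C, B, D, F, A

First, effective dates: B is treated as recorded 2015-06-28, the work-commencement date; C is treated as recorded 2015-02-28, the work-commencement date; D's effective date is the deed date, 2016-03-26.
E, as a real-property tax lien, has superpriority and ranks first.
Remaining liens by effective date: C (2015-02-28), B (2015-06-28), D (2016-03-26), F (2016-11-28), A (2018-04-01).
F is already junior to D, so the subordination agreement changes nothing.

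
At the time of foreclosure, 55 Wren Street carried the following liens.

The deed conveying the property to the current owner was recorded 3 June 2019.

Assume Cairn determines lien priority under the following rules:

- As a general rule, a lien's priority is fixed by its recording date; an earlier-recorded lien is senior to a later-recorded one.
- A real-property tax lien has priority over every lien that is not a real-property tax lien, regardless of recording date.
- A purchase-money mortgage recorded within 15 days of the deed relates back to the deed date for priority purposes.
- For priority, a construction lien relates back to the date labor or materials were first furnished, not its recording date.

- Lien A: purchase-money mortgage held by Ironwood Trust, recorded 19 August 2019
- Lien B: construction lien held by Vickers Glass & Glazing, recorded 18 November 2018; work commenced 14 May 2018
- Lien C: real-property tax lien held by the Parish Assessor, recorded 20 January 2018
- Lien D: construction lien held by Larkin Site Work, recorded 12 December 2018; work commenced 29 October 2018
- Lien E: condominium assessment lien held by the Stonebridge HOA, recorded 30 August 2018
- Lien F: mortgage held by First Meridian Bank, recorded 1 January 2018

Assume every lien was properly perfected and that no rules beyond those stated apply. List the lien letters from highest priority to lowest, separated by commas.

C, F, B, E, D, A

Effective dates after the stated exceptions: A was recorded 77 days after the deed, outside the 15-day window, so it keeps its recording date; B relates back to 14 May 2018 (work commenced); D is treated as recorded 29 October 2018, the work-commencement date.
C is a real-property tax lien and takes priority over every other lien.
Ordering the rest by effective date: F (1 January 2018), B (14 May 2018), E (30 August 2018), D (29 October 2018), A (19 August 2019).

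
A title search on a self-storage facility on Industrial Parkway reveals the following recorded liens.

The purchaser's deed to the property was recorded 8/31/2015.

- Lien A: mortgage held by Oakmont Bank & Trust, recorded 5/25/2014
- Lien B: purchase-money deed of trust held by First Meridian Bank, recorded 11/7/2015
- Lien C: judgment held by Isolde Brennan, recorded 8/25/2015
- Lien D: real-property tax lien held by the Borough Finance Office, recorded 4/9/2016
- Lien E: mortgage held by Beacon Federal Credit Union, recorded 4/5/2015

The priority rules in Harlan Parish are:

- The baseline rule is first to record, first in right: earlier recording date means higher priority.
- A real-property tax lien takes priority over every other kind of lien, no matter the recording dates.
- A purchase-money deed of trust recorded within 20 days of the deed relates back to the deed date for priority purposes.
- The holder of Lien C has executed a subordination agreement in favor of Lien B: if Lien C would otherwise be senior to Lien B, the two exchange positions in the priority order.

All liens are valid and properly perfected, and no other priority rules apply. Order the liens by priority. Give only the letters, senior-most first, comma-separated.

Effective dates: B missed the 20-day window (68 days after the deed), so its recording date stands.
D, as a real-property tax lien, has superpriority and ranks first.
The other liens, earliest effective date first: A (5/25/2014), E (4/5/2015), C (8/25/2015), B (11/7/2015).
The subordination applies — C was senior to B — so C and B swap.

D, A, E, B, C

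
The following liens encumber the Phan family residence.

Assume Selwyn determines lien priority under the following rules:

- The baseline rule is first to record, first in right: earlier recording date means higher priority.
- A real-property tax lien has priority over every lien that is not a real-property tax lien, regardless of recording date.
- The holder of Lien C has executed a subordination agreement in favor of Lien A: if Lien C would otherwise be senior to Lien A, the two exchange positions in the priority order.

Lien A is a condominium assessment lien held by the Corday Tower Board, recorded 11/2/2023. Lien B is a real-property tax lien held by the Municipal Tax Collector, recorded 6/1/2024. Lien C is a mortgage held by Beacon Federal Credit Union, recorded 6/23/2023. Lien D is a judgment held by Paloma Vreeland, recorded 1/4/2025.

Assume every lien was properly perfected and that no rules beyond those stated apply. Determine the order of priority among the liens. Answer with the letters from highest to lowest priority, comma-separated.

B, A, C, D

B, as a real-property tax lien, has superpriority and ranks first.
Ordering the rest by effective date: C (6/23/2023), A (11/2/2023), D (1/4/2025).
The subordination applies — C was senior to A — so C and A swap.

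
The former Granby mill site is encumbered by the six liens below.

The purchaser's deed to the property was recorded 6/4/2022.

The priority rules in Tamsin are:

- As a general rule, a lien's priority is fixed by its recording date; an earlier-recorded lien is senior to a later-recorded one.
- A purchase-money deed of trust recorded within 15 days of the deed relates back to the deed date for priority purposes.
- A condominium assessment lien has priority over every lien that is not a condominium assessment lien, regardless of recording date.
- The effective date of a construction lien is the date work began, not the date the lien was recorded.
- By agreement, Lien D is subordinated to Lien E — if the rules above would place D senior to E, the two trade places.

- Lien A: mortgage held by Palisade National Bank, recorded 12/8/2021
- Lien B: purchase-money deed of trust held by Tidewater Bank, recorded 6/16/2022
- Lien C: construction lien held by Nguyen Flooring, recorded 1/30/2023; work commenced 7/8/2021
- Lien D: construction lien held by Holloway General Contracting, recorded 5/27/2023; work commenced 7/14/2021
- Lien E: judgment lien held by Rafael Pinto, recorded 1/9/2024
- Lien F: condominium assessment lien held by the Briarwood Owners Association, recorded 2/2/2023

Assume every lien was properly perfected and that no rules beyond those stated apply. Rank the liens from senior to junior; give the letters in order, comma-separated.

F, C, E, A, B, D

Effective dates after the stated exceptions: B's effective date is the deed date, 6/4/2022; C's effective date is 7/8/2021, when work began; D is treated as recorded 7/14/2021, the work-commencement date.
F is a condominium assessment lien and takes priority over every other lien.
Ordering the rest by effective date: C (7/8/2021), D (7/14/2021), A (12/8/2021), B (6/4/2022), E (1/9/2024).
The subordination applies — D was senior to E — so D and E swap.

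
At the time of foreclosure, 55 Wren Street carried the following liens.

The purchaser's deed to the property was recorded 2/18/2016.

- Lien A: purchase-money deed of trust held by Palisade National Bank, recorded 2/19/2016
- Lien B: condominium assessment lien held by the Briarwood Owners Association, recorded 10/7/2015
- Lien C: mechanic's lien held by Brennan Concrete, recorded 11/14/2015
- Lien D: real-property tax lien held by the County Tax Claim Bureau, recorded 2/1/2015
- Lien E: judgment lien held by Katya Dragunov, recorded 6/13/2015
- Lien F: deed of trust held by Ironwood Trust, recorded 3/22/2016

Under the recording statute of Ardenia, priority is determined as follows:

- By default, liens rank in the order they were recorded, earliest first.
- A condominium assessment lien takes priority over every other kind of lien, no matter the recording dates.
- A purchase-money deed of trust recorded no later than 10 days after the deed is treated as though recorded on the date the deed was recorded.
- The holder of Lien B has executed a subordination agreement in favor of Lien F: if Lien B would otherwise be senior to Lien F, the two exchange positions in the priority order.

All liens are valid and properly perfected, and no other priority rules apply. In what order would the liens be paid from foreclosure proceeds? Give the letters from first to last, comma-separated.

Effective dates after the stated exceptions: A was recorded within the 10-day window, so its effective date is the deed date 2/18/2016.
B is a condominium assessment lien and takes priority over every other lien.
Among the remaining liens, by effective date: D (2/1/2015), E (6/13/2015), C (11/14/2015), A (2/18/2016), F (3/22/2016).
B would otherwise be senior to F, so under the subordination agreement B and F exchange positions.

F, D, E, C, A, B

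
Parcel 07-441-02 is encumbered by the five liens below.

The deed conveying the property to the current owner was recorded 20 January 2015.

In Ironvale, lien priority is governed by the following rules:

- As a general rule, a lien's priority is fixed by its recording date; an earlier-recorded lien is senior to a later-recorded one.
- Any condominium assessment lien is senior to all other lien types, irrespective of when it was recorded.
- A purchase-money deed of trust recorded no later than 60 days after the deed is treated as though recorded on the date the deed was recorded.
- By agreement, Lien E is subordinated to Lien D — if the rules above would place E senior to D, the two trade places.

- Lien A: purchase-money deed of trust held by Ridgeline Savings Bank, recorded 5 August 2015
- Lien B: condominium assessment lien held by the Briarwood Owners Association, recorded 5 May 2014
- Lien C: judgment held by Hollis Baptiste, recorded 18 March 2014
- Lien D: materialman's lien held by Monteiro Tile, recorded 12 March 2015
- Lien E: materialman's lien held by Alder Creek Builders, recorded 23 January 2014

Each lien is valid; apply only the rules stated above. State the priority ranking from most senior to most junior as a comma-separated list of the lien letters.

Effective dates: A missed the 60-day window (197 days after the deed), so its recording date stands.
As a condominium assessment lien, B is senior to every other lien.
Remaining liens by effective date: E (23 January 2014), C (18 March 2014), D (12 March 2015), A (5 August 2015).
Because E would otherwise rank above D, the subordination swaps them.

B, D, C, E, A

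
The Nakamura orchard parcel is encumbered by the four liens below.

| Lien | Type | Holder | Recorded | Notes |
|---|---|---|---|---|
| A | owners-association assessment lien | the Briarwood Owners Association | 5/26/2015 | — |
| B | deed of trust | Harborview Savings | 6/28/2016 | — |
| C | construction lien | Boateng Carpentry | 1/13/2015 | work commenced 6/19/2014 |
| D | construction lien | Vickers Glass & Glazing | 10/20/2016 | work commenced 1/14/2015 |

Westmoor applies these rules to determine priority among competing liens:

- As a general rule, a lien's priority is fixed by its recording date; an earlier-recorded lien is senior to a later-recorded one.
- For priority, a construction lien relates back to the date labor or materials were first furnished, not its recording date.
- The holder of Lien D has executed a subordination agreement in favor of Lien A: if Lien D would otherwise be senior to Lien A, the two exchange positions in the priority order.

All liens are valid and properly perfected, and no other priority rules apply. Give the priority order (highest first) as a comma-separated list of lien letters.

First, effective dates: C's effective date is 6/19/2014, when work began; D's effective date is 1/14/2015, when work began.
By effective date, earliest first: C (6/19/2014), D (1/14/2015), A (5/26/2015), B (6/28/2016).
D is senior to A before the subordination, so the two trade places.

C, A, D, B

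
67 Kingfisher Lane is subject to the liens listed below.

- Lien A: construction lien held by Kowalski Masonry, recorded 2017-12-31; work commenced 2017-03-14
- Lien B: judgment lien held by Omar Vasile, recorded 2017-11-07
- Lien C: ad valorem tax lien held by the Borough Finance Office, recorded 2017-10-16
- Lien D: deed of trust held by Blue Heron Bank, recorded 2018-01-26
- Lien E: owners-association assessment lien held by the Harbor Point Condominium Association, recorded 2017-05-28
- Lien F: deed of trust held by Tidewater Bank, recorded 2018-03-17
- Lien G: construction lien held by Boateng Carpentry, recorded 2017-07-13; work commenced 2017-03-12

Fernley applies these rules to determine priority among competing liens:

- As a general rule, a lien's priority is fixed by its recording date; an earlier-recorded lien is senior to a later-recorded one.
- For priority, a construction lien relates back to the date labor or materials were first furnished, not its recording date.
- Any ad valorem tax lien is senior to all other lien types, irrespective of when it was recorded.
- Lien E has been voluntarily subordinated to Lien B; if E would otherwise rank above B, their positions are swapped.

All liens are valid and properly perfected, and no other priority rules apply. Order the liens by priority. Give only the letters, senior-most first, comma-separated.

C, G, A, B, E, D, F

Effective dates: A relates back to 2017-03-14 (work commenced); G relates back to 2017-03-12 (work commenced).
C is an ad valorem tax lien and takes priority over every other lien.
Among the remaining liens, by effective date: G (2017-03-12), A (2017-03-14), E (2017-05-28), B (2017-11-07), D (2018-01-26), F (2018-03-17).
E would otherwise be senior to B, so under the subordination agreement E and B exchange positions.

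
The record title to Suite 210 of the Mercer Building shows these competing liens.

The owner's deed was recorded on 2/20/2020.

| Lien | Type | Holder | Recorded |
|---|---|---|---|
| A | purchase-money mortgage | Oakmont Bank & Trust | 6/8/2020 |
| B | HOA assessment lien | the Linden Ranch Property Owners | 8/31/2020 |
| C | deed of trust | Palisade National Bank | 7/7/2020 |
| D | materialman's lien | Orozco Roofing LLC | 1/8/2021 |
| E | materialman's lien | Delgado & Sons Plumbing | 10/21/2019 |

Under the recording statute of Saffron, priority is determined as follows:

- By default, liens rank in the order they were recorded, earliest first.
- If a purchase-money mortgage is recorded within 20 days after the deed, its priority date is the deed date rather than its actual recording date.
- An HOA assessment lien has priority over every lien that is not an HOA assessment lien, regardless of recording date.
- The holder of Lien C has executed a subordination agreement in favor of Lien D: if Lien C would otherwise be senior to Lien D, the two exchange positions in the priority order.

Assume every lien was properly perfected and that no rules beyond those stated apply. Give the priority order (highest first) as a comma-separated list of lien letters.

B, E, A, D, C

Effective dates after the stated exceptions: A was recorded 109 days after the deed — beyond 20 days — so no relation-back applies.
B, as an HOA assessment lien, has superpriority and ranks first.
The other liens, earliest effective date first: E (10/21/2019), A (6/8/2020), C (7/7/2020), D (1/8/2021).
The subordination applies — C was senior to D — so C and D swap.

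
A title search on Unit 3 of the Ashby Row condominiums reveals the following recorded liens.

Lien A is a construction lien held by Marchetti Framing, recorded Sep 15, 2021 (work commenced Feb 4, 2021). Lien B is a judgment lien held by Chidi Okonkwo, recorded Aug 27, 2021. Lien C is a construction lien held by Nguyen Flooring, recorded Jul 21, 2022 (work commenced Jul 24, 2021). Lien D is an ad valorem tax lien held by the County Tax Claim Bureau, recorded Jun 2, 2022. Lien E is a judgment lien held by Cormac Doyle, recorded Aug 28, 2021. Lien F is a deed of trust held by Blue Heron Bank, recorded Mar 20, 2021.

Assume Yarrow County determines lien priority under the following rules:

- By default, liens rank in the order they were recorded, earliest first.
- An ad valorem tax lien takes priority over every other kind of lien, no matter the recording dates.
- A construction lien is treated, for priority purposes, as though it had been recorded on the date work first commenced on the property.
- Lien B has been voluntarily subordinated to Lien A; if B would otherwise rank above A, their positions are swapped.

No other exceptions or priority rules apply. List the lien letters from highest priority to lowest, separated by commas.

D, A, F, C, B, E

Effective dates: A is treated as recorded Feb 4, 2021, the work-commencement date; C relates back to Jul 24, 2021 (work commenced).
As an ad valorem tax lien, D is senior to every other lien.
The other liens, earliest effective date first: A (Feb 4, 2021), F (Mar 20, 2021), C (Jul 24, 2021), B (Aug 27, 2021), E (Aug 28, 2021).
Since B is not senior to A, the subordination leaves the order unchanged.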